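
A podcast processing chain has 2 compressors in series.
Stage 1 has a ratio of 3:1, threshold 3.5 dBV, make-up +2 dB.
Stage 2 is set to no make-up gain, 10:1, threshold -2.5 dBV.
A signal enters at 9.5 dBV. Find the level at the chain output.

Stage 1: 6 dB above 3.5 dBV, reduced 3:1 to 2 dB above → 5.5 dBV; +2 dB make-up → 7.5 dBV.
Stage 2: 7.5 dBV is 10 dB over -2.5 dBV; at 10:1 that becomes 1 dB over, giving -1.5 dBV.

-1.5 dBV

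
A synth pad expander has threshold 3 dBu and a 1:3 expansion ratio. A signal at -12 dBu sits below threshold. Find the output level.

Undershoot = 3 − (-12) = 15 dB.
At 1:3, that expands to 45 dB under threshold.
Output = 3 − 45 = -42 dBu.

-42 dBu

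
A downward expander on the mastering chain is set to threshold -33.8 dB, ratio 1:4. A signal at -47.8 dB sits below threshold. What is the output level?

-89.8 dB

Undershoot = (-33.8) − (-47.8) = 14 dB.
At 1:4, that expands to 56 dB under threshold.
Output = -33.8 − 56 = -89.8 dB.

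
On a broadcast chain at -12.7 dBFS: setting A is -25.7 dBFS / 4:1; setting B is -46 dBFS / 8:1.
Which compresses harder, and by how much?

B, by 19.3875 dB

A: 13 dB over, compressed to 3.25 dB over, so 9.75 dB of GR.
B: 33.3 dB over, compressed to 4.1625 dB over, so 29.1375 dB of GR.
Difference: 19.3875 dB in favour of B.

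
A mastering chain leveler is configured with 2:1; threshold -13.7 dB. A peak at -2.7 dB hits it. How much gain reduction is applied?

-2.7 dB exceeds the threshold by 11 dB.
After 2:1 compression the overshoot becomes 11/2 = 5.5 dB.
Gain reduction = 11 − 5.5 = 5.5 dB.

5.5 dB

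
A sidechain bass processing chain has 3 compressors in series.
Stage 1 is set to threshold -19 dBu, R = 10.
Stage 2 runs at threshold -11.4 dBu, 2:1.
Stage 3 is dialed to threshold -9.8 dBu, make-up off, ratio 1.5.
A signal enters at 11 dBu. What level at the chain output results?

Stage 1: 30 dB above -19 dBu, reduced 10:1 to 3 dB above → -16 dBu.
Stage 2: below threshold (-16 ≤ -11.4); passes unchanged; output -16 dBu.
Stage 3: below threshold (-16 ≤ -9.8); passes unchanged; output -16 dBu.

-16 dBu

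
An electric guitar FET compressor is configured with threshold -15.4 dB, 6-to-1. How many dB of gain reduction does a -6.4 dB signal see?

7.5 dB

Overshoot = -6.4 − (-15.4) = 9 dB.
After 6:1 compression the overshoot becomes 9/6 = 1.5 dB.
Gain reduction = 9 − 1.5 = 7.5 dB.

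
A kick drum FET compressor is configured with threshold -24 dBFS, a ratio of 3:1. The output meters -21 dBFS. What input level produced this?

Post-compression overshoot = -21 − (-24) = 3 dB.
Input overshoot = R × output overshoot = 9 dB → input = -24 + 9 = -15 dBFS.

-15 dBFS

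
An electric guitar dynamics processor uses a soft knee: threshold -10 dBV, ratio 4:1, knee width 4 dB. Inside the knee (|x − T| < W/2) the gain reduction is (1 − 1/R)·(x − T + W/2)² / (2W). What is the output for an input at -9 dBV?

x − T + W/2 = -9 − (-10) + 2 = 3.
GR = (1 − 1/4) × 3² / 8 = 0.75 × 9 / 8 = 0.84375 dB.
Output = -9 − 0.84375 = -9.84375 dBV.

-9.84375 dBV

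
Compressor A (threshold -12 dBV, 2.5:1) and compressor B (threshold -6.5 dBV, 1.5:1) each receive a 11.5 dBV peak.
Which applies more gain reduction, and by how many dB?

A, by 8.1 dB

A: overshoot 23.5 dB → output overshoot 9.4 dB → GR 14.1 dB.
B: overshoot 18 dB → output overshoot 12 dB → GR 6 dB.
A reduces 8.1 dB more.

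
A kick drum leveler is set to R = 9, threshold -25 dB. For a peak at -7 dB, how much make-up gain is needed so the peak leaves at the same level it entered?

Overshoot 18 dB → 18/9 = 2 dB after compression, so the compressed level is -25 + 2 = -23 dB.
Make-up = target − compressed = -7 − (-23) = 16 dB.

16 dB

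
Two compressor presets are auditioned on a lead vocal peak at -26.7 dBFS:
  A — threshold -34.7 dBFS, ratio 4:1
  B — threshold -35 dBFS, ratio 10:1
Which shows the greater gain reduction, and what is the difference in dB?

B, by 1.47 dB

A: overshoot 8 dB → output overshoot 2 dB → GR 6 dB.
B: overshoot 8.3 dB → output overshoot 0.83 dB → GR 7.47 dB.
B reduces 1.47 dB more.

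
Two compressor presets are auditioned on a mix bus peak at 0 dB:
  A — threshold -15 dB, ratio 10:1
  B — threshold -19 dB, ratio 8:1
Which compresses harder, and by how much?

A: GR = 15 − 15/10 = 13.5 dB.
B: GR = 19 − 19/8 = 16.625 dB.
B reduces 3.125 dB more.

B, by 3.125 dB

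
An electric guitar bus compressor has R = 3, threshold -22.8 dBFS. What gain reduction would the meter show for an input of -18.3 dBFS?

The signal is 4.5 dB above threshold.
After 3:1 compression the overshoot becomes 4.5/3 = 1.5 dB.
Gain reduction = 4.5 − 1.5 = 3 dB.

3 dB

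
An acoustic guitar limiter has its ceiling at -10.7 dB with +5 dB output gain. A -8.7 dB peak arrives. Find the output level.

At ∞:1, everything above -10.7 dB is held at the ceiling.
Output gain then adds 5 dB: -10.7 + 5 = -5.7 dB.

-5.7 dB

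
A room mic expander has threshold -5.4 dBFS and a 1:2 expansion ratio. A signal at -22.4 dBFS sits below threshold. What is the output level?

-39.4 dBFS

Below threshold, a 1:2 expander applies gain = (2−1)×(T − x) of attenuation.
(2−1) × 17 = 17 dB, so output = -22.4 − 17 = -39.4 dBFS.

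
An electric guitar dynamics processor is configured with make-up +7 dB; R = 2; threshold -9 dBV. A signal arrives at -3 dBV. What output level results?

1 dBV

The input is 6 dB above the -9 dBV threshold.
The 6 dB excess becomes 3 dB after 2:1 reduction.
That puts the output at -6 dBV; make-up adds 7 dB, giving 1 dBV.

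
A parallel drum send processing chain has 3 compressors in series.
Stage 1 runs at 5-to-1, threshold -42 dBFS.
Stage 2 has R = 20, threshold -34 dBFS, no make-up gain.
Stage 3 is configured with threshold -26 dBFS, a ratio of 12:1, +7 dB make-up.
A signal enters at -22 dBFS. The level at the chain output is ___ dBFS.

Stage 1: 20 dB above -42 dBFS, reduced 5:1 to 4 dB above → -38 dBFS.
Stage 2: below threshold (-38 ≤ -34); passes unchanged; output -38 dBFS.
Stage 3: -38 dBFS is at or below the -26 dBFS threshold — no compression; make-up brings it to -31 dBFS.

-31 dBFS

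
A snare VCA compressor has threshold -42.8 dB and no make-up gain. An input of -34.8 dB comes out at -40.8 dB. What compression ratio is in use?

Input overshoot = -34.8 − (-42.8) = 8 dB; output overshoot = -40.8 − (-42.8) = 2 dB.
Ratio = 8 / 2 = 4.

4:1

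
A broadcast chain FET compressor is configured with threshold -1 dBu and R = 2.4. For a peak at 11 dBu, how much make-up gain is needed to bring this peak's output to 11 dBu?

Without make-up, output = threshold + overshoot/2.4 = -1 + 5 = 4 dBu.
Gap to target: 7 dB.

7 dB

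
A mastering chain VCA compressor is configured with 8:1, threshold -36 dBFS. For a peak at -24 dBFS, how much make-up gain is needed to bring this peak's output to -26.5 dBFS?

8 dB

The peak compresses to -36 + 12/8 = -34.5 dBFS.
To reach -26.5 dBFS requires -26.5 − (-34.5) = 8 dB of make-up.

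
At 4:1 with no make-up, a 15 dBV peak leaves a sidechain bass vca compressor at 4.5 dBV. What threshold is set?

Let T be the threshold. Output overshoot = (input overshoot)/R, so 4.5 − T = (15 − T)/4.
4·(4.5 − T) = 15 − T → 3·T = 18 − 15 = 3.
T = 3/3 = 1 dBV.

1 dBV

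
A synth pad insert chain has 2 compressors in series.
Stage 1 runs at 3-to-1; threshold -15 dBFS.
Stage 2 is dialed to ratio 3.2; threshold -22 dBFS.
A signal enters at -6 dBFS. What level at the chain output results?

-18.875 dBFS

Stage 1: overshoot 9 dB → 9/3 = 3 dB → -12 dBFS.
Stage 2: 10 dB above -22 dBFS, reduced 3.2:1 to 3.125 dB above → -18.875 dBFS.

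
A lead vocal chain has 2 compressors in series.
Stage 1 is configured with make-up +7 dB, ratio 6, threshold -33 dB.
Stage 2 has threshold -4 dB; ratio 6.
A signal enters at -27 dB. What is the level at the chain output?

Stage 1: overshoot 6 dB → 6/6 = 1 dB → -32 dB; +7 dB make-up → -25 dB.
Stage 2: -25 dB is at or below the -4 dB threshold — no compression; output -25 dB.

-25 dB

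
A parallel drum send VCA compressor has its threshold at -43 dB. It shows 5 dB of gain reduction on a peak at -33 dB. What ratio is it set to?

2:1

Input overshoot = -33 − (-43) = 10 dB.
Output overshoot = 10 − 5 = 5 dB.
Ratio = input overshoot / output overshoot = 10 / 5 = 2.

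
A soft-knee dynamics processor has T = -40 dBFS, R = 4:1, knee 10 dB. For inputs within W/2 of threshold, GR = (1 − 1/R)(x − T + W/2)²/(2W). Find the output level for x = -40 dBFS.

-40.9375 dBFS

x − T + W/2 = -40 − (-40) + 5 = 5.
GR = (1 − 1/4) × 5² / 20 = 0.75 × 25 / 20 = 0.9375 dB.
Output = -40 − 0.9375 = -40.9375 dBFS.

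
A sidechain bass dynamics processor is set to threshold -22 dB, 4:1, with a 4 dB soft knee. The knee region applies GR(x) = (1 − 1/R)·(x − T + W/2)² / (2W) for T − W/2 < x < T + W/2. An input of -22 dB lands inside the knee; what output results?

-22.375 dB

x − T + W/2 = -22 − (-22) + 2 = 2.
GR = (1 − 1/4) × 2² / 8 = 0.75 × 4 / 8 = 0.375 dB.
Output = -22 − 0.375 = -22.375 dB.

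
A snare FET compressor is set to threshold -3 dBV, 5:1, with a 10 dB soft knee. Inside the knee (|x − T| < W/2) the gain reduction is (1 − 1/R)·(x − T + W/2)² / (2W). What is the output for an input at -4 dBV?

x − T + W/2 = -4 − (-3) + 5 = 4.
GR = (1 − 1/5) × 4² / 20 = 0.8 × 16 / 20 = 0.64 dB.
Output = -4 − 0.64 = -4.64 dBV.

-4.64 dBV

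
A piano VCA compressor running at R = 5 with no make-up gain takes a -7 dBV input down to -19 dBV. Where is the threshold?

-22 dBV

Gain reduction = -7 − (-19) = 12 dB; output overshoot = GR / (R − 1) = 12 / 4 = 3 dB.
Threshold = output − output overshoot = -19 − 3 = -22 dBV.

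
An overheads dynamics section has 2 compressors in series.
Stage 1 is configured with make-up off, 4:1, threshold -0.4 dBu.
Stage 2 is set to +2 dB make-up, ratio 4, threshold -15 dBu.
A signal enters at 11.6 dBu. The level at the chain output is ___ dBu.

Stage 1: 12 dB above -0.4 dBu, reduced 4:1 to 3 dB above → 2.6 dBu.
Stage 2: 17.6 dB above -15 dBu, reduced 4:1 to 4.4 dB above → -10.6 dBu; +2 dB make-up → -8.6 dBu.

-8.6 dBu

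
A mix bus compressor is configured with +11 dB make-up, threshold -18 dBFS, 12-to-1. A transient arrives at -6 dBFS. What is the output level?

The input is 12 dB above the -18 dBFS threshold.
12:1 compression reduces that to 12/12 = 1 dB over.
Output = -18 + 1 = -17 dBFS; make-up adds 11 dB, giving -6 dBFS.

-6 dBFS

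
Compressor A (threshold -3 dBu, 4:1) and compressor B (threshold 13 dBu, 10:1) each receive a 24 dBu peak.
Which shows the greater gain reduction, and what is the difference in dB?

A: GR = 27 − 27/4 = 20.25 dB.
B: GR = 11 − 11/10 = 9.9 dB.
Difference: 10.35 dB in favour of A.

A, by 10.35 dB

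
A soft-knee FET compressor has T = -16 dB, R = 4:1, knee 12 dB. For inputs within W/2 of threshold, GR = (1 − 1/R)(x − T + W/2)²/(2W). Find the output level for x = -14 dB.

x − T + W/2 = -14 − (-16) + 6 = 8.
GR = (1 − 1/4) × 8² / 24 = 0.75 × 64 / 24 = 2 dB.
Output = -14 − 2 = -16 dB.

-16 dB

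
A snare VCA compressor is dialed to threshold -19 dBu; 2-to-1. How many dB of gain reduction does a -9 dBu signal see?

5 dB

The signal is 10 dB above threshold.
A 2:1 ratio leaves 5 dB of that excess.
Gain reduction = 10 − 5 = 5 dB.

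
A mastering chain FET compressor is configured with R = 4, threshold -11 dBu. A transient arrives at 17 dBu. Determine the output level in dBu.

-4 dBu

The input is 28 dB above the -11 dBu threshold.
At 4:1 the overshoot is divided by 4, leaving 7 dB above threshold.
Output = -11 + 7 = -4 dBu.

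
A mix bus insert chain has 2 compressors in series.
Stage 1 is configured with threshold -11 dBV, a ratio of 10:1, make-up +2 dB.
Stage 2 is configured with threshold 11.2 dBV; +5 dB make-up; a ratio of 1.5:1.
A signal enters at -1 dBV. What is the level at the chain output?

Stage 1: overshoot 10 dB → 10/10 = 1 dB → -10 dBV; +2 dB make-up → -8 dBV.
Stage 2: -8 dBV ≤ 11.2 dBV, so stage 2 doesn't engage; make-up brings it to -3 dBV.

-3 dBV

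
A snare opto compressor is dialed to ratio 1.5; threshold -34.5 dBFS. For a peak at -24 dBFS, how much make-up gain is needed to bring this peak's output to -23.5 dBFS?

4 dB

The peak compresses to -34.5 + 10.5/1.5 = -27.5 dBFS.
To reach -23.5 dBFS requires -23.5 − (-27.5) = 4 dB of make-up.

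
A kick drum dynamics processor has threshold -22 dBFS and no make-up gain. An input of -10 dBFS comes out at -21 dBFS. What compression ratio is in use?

12:1

Input overshoot = -10 − (-22) = 12 dB; output overshoot = -21 − (-22) = 1 dB.
Ratio = 12 / 1 = 12.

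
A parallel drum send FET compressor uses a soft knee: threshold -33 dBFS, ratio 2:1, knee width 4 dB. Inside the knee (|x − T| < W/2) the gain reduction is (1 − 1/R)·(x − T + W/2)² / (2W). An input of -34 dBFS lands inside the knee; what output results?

-34.0625 dBFS

x − T + W/2 = -34 − (-33) + 2 = 1.
GR = (1 − 1/2) × 1² / 8 = 0.5 × 1 / 8 = 0.0625 dB.
Output = -34 − 0.0625 = -34.0625 dBFS.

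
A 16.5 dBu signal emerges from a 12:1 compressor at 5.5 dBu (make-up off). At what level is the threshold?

4.5 dBu

Let T be the threshold. Output overshoot = (input overshoot)/R, so 5.5 − T = (16.5 − T)/12.
12·(5.5 − T) = 16.5 − T → 11·T = 66 − 16.5 = 49.5.
T = 49.5/11 = 4.5 dBu.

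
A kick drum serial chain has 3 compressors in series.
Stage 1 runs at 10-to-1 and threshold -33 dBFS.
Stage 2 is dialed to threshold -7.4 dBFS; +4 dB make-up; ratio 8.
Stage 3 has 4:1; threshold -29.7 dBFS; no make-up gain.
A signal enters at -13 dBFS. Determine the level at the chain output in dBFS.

Stage 1: 20 dB above -33 dBFS, reduced 10:1 to 2 dB above → -31 dBFS.
Stage 2: below threshold (-31 ≤ -7.4); passes unchanged; make-up brings it to -27 dBFS.
Stage 3: -27 dBFS is 2.7 dB over -29.7 dBFS; at 4:1 that becomes 0.675 dB over, giving -29.025 dBFS.

-29.025 dBFS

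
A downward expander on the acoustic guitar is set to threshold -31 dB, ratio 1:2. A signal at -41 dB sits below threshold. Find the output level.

Below threshold, a 1:2 expander applies gain = (2−1)×(T − x) of attenuation.
(2−1) × 10 = 10 dB, so output = -41 − 10 = -51 dB.

-51 dB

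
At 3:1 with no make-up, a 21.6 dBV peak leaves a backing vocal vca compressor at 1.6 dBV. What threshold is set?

Let T be the threshold. Output overshoot = (input overshoot)/R, so 1.6 − T = (21.6 − T)/3.
3·(1.6 − T) = 21.6 − T → 2·T = 4.8 − 21.6 = -16.8.
T = -16.8/2 = -8.4 dBV.

-8.4 dBV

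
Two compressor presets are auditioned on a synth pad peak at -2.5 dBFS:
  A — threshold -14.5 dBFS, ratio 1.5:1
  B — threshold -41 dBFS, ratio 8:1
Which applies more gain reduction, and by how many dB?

A: overshoot 12 dB → output overshoot 8 dB → GR 4 dB.
B: overshoot 38.5 dB → output overshoot 4.8125 dB → GR 33.6875 dB.
B reduces 29.6875 dB more.

B, by 29.6875 dB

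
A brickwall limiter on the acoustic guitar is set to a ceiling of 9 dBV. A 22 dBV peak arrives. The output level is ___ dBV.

9 dBV

At ∞:1, everything above 9 dBV is held at the ceiling.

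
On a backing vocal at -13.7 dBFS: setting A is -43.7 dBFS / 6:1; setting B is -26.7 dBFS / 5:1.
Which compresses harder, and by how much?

A: overshoot 30 dB → output overshoot 5 dB → GR 25 dB.
B: overshoot 13 dB → output overshoot 2.6 dB → GR 10.4 dB.
A reduces 14.6 dB more.

A, by 14.6 dB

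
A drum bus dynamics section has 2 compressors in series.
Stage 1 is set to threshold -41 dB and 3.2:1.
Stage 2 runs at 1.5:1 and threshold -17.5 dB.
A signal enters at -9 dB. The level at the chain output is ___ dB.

-31 dB

Stage 1: -9 dB is 32 dB over -41 dB; at 3.2:1 that becomes 10 dB over, giving -31 dB.
Stage 2: -31 dB is at or below the -17.5 dB threshold — no compression; output -31 dB.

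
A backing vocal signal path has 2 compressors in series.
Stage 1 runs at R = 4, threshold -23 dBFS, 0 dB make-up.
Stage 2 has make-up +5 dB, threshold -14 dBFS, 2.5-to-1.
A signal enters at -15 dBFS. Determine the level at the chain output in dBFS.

Stage 1: -15 dBFS is 8 dB over -23 dBFS; at 4:1 that becomes 2 dB over, giving -21 dBFS.
Stage 2: -21 dBFS is at or below the -14 dBFS threshold — no compression; make-up brings it to -16 dBFS.

-16 dBFS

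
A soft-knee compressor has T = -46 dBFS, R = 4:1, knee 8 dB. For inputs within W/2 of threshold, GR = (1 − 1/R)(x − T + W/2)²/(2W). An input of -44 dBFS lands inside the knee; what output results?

-45.6875 dBFS

x − T + W/2 = -44 − (-46) + 4 = 6.
GR = (1 − 1/4) × 6² / 16 = 0.75 × 36 / 16 = 1.6875 dB.
Output = -44 − 1.6875 = -45.6875 dBFS.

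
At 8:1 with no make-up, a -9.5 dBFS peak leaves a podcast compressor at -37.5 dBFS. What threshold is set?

Let T be the threshold. Output overshoot = (input overshoot)/R, so -37.5 − T = (-9.5 − T)/8.
8·(-37.5 − T) = -9.5 − T → 7·T = -300 − (-9.5) = -290.5.
T = -290.5/7 = -41.5 dBFS.

-41.5 dBFS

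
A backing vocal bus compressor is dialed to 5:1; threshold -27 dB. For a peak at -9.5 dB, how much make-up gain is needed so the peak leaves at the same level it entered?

14 dB

The peak compresses to -27 + 17.5/5 = -23.5 dB.
To reach -9.5 dB requires -9.5 − (-23.5) = 14 dB of make-up.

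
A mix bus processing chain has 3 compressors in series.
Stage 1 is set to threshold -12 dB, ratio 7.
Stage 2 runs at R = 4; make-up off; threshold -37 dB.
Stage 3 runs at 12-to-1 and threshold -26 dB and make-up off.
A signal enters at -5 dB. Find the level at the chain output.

-30.5 dB

Stage 1: overshoot 7 dB → 7/7 = 1 dB → -11 dB.
Stage 2: overshoot 26 dB → 26/4 = 6.5 dB → -30.5 dB.
Stage 3: -30.5 dB is at or below the -26 dB threshold — no compression; output -30.5 dB.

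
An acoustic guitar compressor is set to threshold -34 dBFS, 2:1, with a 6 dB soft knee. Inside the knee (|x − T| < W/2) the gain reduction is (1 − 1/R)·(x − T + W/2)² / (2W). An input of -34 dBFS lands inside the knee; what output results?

-34.375 dBFS

x − T + W/2 = -34 − (-34) + 3 = 3.
GR = (1 − 1/2) × 3² / 12 = 0.5 × 9 / 12 = 0.375 dB.
Output = -34 − 0.375 = -34.375 dBFS.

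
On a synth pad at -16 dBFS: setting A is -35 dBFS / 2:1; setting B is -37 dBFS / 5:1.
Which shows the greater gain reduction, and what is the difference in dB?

A: overshoot 19 dB → output overshoot 9.5 dB → GR 9.5 dB.
B: overshoot 21 dB → output overshoot 4.2 dB → GR 16.8 dB.
B applies 7.3 dB more gain reduction.

B, by 7.3 dB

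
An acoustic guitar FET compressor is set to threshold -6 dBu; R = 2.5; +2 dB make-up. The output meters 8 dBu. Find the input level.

Stripping the +2 dB make-up gives 6 dBu at the gain stage.
The compressed level sits 6 − (-6) = 12 dB over threshold.
Before 2.5:1 compression the overshoot was 12 × 2.5 = 30 dB, so input = -6 + 30 = 24 dBu.

24 dBu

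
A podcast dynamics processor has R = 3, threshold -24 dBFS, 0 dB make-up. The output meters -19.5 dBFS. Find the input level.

That's 4.5 dB above the -24 dBFS threshold.
Before 3:1 compression the overshoot was 4.5 × 3 = 13.5 dB, so input = -24 + 13.5 = -10.5 dBFS.

-10.5 dBFS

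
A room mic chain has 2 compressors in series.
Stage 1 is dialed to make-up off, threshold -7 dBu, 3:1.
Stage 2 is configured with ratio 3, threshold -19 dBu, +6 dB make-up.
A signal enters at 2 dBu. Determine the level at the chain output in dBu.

Stage 1: 9 dB above -7 dBu, reduced 3:1 to 3 dB above → -4 dBu.
Stage 2: -4 dBu is 15 dB over -19 dBu; at 3:1 that becomes 5 dB over, giving -14 dBu; +6 dB make-up → -8 dBu.

-8 dBu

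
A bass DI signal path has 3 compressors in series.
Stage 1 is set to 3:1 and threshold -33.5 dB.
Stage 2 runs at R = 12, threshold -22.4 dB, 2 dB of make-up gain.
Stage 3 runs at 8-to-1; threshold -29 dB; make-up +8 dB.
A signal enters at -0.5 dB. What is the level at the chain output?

Stage 1: 33 dB above -33.5 dB, reduced 3:1 to 11 dB above → -22.5 dB.
Stage 2: below threshold (-22.5 ≤ -22.4); passes unchanged; make-up brings it to -20.5 dB.
Stage 3: 8.5 dB above -29 dB, reduced 8:1 to 1.0625 dB above → -27.9375 dB; +8 dB make-up → -19.9375 dB.

-19.9375 dB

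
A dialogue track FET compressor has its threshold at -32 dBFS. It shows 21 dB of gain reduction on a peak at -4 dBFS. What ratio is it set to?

Input overshoot = -4 − (-32) = 28 dB.
Output overshoot = 28 − 21 = 7 dB.
Ratio = input overshoot / output overshoot = 28 / 7 = 4.

4:1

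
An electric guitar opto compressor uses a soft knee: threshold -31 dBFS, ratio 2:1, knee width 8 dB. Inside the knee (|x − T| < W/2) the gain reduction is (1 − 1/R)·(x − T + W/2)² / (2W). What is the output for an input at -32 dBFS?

-32.28125 dBFS

x − T + W/2 = -32 − (-31) + 4 = 3.
GR = (1 − 1/2) × 3² / 16 = 0.5 × 9 / 16 = 0.28125 dB.
Output = -32 − 0.28125 = -32.28125 dBFS.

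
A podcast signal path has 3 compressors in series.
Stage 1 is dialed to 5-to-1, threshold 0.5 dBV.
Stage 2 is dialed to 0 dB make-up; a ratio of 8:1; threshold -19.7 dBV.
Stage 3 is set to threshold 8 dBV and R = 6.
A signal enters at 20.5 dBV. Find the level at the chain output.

-16.675 dBV

Stage 1: 20.5 dBV is 20 dB over 0.5 dBV; at 5:1 that becomes 4 dB over, giving 4.5 dBV.
Stage 2: 4.5 dBV is 24.2 dB over -19.7 dBV; at 8:1 that becomes 3.025 dB over, giving -16.675 dBV.
Stage 3: below threshold (-16.675 ≤ 8); passes unchanged; output -16.675 dBV.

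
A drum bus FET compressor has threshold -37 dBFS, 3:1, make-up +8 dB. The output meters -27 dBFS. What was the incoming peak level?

Remove make-up: -27 − 8 = -35 dBFS.
The compressed level sits -35 − (-37) = 2 dB over threshold.
Input overshoot = R × output overshoot = 6 dB → input = -37 + 6 = -31 dBFS.

-31 dBFS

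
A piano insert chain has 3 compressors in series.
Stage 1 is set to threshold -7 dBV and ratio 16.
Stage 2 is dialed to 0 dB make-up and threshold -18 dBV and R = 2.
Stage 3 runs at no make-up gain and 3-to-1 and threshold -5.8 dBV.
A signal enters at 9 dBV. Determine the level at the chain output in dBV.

-12 dBV

Stage 1: 16 dB above -7 dBV, reduced 16:1 to 1 dB above → -6 dBV.
Stage 2: -6 dBV is 12 dB over -18 dBV; at 2:1 that becomes 6 dB over, giving -12 dBV.
Stage 3: -12 dBV is at or below the -5.8 dBV threshold — no compression; output -12 dBV.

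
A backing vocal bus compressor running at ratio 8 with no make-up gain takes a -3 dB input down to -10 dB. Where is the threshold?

Input is 8 dB above T (since output overshoot × R = input overshoot: (-10 − T)·8 = -3 − T gives T = -11 dB).
Check: -11 + (-3 − (-11))/8 = -11 + 1 = -10 dB. ✓

-11 dB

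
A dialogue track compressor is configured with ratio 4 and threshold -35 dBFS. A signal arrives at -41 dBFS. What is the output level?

-41 dBFS is 6 dB below the -35 dBFS threshold, so no gain reduction is applied.
Output = input = -41 dBFS.

-41 dBFS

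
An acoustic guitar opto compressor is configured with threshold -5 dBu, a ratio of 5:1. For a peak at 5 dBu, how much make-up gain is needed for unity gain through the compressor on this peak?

8 dB

Overshoot 10 dB → 10/5 = 2 dB after compression, so the compressed level is -5 + 2 = -3 dBu.
Make-up = target − compressed = 5 − (-3) = 8 dB.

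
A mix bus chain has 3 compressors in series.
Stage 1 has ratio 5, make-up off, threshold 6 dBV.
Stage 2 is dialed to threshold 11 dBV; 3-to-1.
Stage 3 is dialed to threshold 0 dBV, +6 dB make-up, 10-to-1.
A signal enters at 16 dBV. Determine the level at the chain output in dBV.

Stage 1: 10 dB above 6 dBV, reduced 5:1 to 2 dB above → 8 dBV.
Stage 2: 8 dBV is at or below the 11 dBV threshold — no compression; output 8 dBV.
Stage 3: 8 dBV is 8 dB over 0 dBV; at 10:1 that becomes 0.8 dB over, giving 0.8 dBV; +6 dB make-up → 6.8 dBV.

6.8 dBV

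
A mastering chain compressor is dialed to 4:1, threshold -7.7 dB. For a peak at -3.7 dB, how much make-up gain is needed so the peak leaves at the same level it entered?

3 dB

Without make-up, output = threshold + overshoot/4 = -7.7 + 1 = -6.7 dB.
Gap to target: 3 dB.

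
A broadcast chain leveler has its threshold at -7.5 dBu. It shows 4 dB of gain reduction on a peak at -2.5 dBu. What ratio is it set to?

Input overshoot = -2.5 − (-7.5) = 5 dB.
Output overshoot = 5 − 4 = 1 dB.
Ratio = input overshoot / output overshoot = 5 / 1 = 5.

5:1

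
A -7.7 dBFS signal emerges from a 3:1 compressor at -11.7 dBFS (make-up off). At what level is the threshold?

-13.7 dBFS

Input is 6 dB above T (since output overshoot × R = input overshoot: (-11.7 − T)·3 = -7.7 − T gives T = -13.7 dBFS).
Check: -13.7 + (-7.7 − (-13.7))/3 = -13.7 + 2 = -11.7 dBFS. ✓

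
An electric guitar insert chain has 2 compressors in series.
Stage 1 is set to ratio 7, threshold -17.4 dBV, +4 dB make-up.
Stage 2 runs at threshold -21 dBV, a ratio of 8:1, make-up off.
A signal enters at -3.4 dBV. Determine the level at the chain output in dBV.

-19.8 dBV

Stage 1: -3.4 dBV is 14 dB over -17.4 dBV; at 7:1 that becomes 2 dB over, giving -15.4 dBV; +4 dB make-up → -11.4 dBV.
Stage 2: -11.4 dBV is 9.6 dB over -21 dBV; at 8:1 that becomes 1.2 dB over, giving -19.8 dBV.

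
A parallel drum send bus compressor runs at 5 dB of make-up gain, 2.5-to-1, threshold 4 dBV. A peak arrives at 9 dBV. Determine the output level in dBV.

Overshoot: 9 − 4 = 5 dB.
2.5:1 compression reduces that to 5/2.5 = 2 dB over.
That puts the output at 6 dBV; make-up adds 5 dB, giving 11 dBV.

11 dBV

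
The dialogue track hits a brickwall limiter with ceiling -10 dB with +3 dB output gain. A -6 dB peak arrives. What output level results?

A brickwall limiter is an ∞:1 compressor: any input above the ceiling is clamped to -10 dB.
Output gain then adds 3 dB: -10 + 3 = -7 dB.

-7 dB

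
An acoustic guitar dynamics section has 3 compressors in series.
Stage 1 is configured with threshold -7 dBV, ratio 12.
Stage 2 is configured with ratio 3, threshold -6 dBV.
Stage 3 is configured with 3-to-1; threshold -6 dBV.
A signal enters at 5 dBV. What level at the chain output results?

-6 dBV

Stage 1: 12 dB above -7 dBV, reduced 12:1 to 1 dB above → -6 dBV.
Stage 2: -6 dBV is at or below the -6 dBV threshold — no compression; output -6 dBV.
Stage 3: below threshold (-6 ≤ -6); passes unchanged; output -6 dBV.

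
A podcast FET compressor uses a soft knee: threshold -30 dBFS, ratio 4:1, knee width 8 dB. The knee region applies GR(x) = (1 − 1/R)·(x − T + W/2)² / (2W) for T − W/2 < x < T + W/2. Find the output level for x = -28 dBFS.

-29.6875 dBFS

x − T + W/2 = -28 − (-30) + 4 = 6.
GR = (1 − 1/4) × 6² / 16 = 0.75 × 36 / 16 = 1.6875 dB.
Output = -28 − 1.6875 = -29.6875 dBFS.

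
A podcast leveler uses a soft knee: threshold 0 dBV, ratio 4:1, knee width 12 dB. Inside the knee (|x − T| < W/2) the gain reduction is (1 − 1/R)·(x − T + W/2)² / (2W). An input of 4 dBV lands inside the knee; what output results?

0.875 dBV

x − T + W/2 = 4 − 0 + 6 = 10.
GR = (1 − 1/4) × 10² / 24 = 0.75 × 100 / 24 = 3.125 dB.
Output = 4 − 3.125 = 0.875 dBV.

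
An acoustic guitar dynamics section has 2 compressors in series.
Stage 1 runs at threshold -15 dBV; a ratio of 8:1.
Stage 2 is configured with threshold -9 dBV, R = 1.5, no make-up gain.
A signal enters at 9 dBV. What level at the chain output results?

Stage 1: 9 dBV is 24 dB over -15 dBV; at 8:1 that becomes 3 dB over, giving -12 dBV.
Stage 2: -12 dBV is at or below the -9 dBV threshold — no compression; output -12 dBV.

-12 dBV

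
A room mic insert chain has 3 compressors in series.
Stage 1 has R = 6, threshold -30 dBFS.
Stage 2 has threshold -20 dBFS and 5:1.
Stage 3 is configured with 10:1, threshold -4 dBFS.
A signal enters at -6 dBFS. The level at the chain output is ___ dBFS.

-26 dBFS

Stage 1: -6 dBFS is 24 dB over -30 dBFS; at 6:1 that becomes 4 dB over, giving -26 dBFS.
Stage 2: below threshold (-26 ≤ -20); passes unchanged; output -26 dBFS.
Stage 3: -26 dBFS is at or below the -4 dBFS threshold — no compression; output -26 dBFS.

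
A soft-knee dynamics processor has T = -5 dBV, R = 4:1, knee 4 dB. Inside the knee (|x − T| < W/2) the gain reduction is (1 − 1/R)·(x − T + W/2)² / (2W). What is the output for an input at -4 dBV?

-4.84375 dBV

x − T + W/2 = -4 − (-5) + 2 = 3.
GR = (1 − 1/4) × 3² / 8 = 0.75 × 9 / 8 = 0.84375 dB.
Output = -4 − 0.84375 = -4.84375 dBV.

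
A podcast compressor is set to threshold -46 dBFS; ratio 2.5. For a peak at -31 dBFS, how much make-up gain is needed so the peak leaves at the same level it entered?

Overshoot 15 dB → 15/2.5 = 6 dB after compression, so the compressed level is -46 + 6 = -40 dBFS.
Make-up = target − compressed = -31 − (-40) = 9 dB.

9 dB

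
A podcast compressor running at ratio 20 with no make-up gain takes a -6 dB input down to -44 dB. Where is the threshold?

Input is 40 dB above T (since output overshoot × R = input overshoot: (-44 − T)·20 = -6 − T gives T = -46 dB).
Check: -46 + (-6 − (-46))/20 = -46 + 2 = -44 dB. ✓

-46 dB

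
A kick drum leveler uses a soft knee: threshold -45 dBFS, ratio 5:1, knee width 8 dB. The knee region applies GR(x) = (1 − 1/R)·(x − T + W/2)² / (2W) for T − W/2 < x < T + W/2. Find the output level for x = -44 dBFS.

x − T + W/2 = -44 − (-45) + 4 = 5.
GR = (1 − 1/5) × 5² / 16 = 0.8 × 25 / 16 = 1.25 dB.
Output = -44 − 1.25 = -45.25 dBFS.

-45.25 dBFS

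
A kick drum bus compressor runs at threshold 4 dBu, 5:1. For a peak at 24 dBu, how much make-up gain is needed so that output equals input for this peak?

Without make-up, output = threshold + overshoot/5 = 4 + 4 = 8 dBu.
Gap to target: 16 dB.

16 dB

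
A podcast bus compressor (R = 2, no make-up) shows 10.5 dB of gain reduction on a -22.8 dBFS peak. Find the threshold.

Gain reduction = -22.8 − (-33.3) = 10.5 dB; output overshoot = GR / (R − 1) = 10.5 / 1 = 10.5 dB.
Threshold = output − output overshoot = -33.3 − 10.5 = -43.8 dBFS.

-43.8 dBFS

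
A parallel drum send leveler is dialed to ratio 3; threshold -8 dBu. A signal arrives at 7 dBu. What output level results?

7 dBu sits 15 dB over threshold.
The 15 dB excess becomes 5 dB after 3:1 reduction.
So the level is -8 + 5 = -3 dBu.

-3 dBu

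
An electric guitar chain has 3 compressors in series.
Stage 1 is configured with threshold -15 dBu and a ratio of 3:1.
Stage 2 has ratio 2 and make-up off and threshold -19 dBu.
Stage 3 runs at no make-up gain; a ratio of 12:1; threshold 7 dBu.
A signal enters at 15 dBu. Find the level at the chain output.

-12 dBu

Stage 1: 15 dBu is 30 dB over -15 dBu; at 3:1 that becomes 10 dB over, giving -5 dBu.
Stage 2: 14 dB above -19 dBu, reduced 2:1 to 7 dB above → -12 dBu.
Stage 3: -12 dBu is at or below the 7 dBu threshold — no compression; output -12 dBu.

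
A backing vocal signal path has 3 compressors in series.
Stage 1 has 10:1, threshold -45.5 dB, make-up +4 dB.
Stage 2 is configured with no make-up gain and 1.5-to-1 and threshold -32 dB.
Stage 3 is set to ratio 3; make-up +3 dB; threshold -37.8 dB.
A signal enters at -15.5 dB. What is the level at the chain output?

-35.5 dB

Stage 1: overshoot 30 dB → 30/10 = 3 dB → -42.5 dB; +4 dB make-up → -38.5 dB.
Stage 2: below threshold (-38.5 ≤ -32); passes unchanged; output -38.5 dB.
Stage 3: -38.5 dB is at or below the -37.8 dB threshold — no compression; make-up brings it to -35.5 dB.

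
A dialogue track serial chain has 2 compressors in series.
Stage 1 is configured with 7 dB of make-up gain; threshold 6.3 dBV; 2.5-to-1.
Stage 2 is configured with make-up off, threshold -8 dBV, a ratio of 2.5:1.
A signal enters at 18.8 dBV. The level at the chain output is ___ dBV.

2.52 dBV

Stage 1: overshoot 12.5 dB → 12.5/2.5 = 5 dB → 11.3 dBV; +7 dB make-up → 18.3 dBV.
Stage 2: overshoot 26.3 dB → 26.3/2.5 = 10.52 dB → 2.52 dBV.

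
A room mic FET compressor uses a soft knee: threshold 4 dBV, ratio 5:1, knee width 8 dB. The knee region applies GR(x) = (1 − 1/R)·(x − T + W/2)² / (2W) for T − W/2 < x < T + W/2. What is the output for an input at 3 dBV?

2.55 dBV

x − T + W/2 = 3 − 4 + 4 = 3.
GR = (1 − 1/5) × 3² / 16 = 0.8 × 9 / 16 = 0.45 dB.
Output = 3 − 0.45 = 2.55 dBV.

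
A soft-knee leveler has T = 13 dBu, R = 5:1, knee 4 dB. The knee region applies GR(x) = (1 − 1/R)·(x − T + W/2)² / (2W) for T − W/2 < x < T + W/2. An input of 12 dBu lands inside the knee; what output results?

x − T + W/2 = 12 − 13 + 2 = 1.
GR = (1 − 1/5) × 1² / 8 = 0.8 × 1 / 8 = 0.1 dB.
Output = 12 − 0.1 = 11.9 dBu.

11.9 dBu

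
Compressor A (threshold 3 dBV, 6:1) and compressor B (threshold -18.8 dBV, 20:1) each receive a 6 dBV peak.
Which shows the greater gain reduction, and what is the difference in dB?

A: overshoot 3 dB → output overshoot 0.5 dB → GR 2.5 dB.
B: overshoot 24.8 dB → output overshoot 1.24 dB → GR 23.56 dB.
B applies 21.06 dB more gain reduction.

B, by 21.06 dB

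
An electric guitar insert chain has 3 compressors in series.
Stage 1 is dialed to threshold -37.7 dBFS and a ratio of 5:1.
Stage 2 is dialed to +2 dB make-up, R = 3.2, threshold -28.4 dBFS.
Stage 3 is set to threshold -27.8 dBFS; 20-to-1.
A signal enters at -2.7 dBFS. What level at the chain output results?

Stage 1: 35 dB above -37.7 dBFS, reduced 5:1 to 7 dB above → -30.7 dBFS.
Stage 2: below threshold (-30.7 ≤ -28.4); passes unchanged; make-up brings it to -28.7 dBFS.
Stage 3: -28.7 dBFS is at or below the -27.8 dBFS threshold — no compression; output -28.7 dBFS.

-28.7 dBFS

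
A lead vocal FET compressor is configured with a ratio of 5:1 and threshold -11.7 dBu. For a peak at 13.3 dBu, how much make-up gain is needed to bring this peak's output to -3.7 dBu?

Overshoot 25 dB → 25/5 = 5 dB after compression, so the compressed level is -11.7 + 5 = -6.7 dBu.
Make-up = target − compressed = -3.7 − (-6.7) = 3 dB.

3 dB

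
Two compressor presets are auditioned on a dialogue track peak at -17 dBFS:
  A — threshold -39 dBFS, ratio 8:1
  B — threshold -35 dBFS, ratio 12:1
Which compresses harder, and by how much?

A, by 2.75 dB

A: GR = 22 − 22/8 = 19.25 dB.
B: GR = 18 − 18/12 = 16.5 dB.
A applies 2.75 dB more gain reduction.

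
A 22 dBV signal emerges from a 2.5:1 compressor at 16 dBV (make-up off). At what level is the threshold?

12 dBV

Input is 10 dB above T (since output overshoot × R = input overshoot: (16 − T)·2.5 = 22 − T gives T = 12 dBV).
Check: 12 + (22 − 12)/2.5 = 12 + 4 = 16 dBV. ✓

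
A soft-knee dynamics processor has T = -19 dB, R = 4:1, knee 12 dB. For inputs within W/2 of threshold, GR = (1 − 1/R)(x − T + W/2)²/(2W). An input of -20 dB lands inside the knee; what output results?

-20.78125 dB

x − T + W/2 = -20 − (-19) + 6 = 5.
GR = (1 − 1/4) × 5² / 24 = 0.75 × 25 / 24 = 0.78125 dB.
Output = -20 − 0.78125 = -20.78125 dB.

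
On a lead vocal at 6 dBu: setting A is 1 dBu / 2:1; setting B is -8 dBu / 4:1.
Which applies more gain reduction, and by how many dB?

A: GR = 5 − 5/2 = 2.5 dB.
B: GR = 14 − 14/4 = 10.5 dB.
B applies 8 dB more gain reduction.

B, by 8 dB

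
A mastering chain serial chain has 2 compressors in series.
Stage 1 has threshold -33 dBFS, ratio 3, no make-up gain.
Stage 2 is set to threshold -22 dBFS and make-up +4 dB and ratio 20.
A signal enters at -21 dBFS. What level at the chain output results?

-25 dBFS

Stage 1: 12 dB above -33 dBFS, reduced 3:1 to 4 dB above → -29 dBFS.
Stage 2: -29 dBFS is at or below the -22 dBFS threshold — no compression; make-up brings it to -25 dBFS.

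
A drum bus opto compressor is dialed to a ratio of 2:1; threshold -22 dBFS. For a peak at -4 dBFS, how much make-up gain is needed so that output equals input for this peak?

The peak compresses to -22 + 18/2 = -13 dBFS.
To reach -4 dBFS requires -4 − (-13) = 9 dB of make-up.

9 dB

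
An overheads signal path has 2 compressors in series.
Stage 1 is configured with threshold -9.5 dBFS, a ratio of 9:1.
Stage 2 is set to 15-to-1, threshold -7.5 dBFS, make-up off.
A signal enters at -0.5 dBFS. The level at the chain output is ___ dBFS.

-8.5 dBFS

Stage 1: -0.5 dBFS is 9 dB over -9.5 dBFS; at 9:1 that becomes 1 dB over, giving -8.5 dBFS.
Stage 2: below threshold (-8.5 ≤ -7.5); passes unchanged; output -8.5 dBFS.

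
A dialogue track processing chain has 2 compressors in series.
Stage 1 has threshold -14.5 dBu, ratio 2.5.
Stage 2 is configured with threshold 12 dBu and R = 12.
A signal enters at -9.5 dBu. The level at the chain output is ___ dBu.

Stage 1: 5 dB above -14.5 dBu, reduced 2.5:1 to 2 dB above → -12.5 dBu.
Stage 2: -12.5 dBu ≤ 12 dBu, so stage 2 doesn't engage; output -12.5 dBu.

-12.5 dBu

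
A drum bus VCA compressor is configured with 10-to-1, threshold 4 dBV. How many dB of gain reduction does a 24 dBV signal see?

18 dB

24 dBV exceeds the threshold by 20 dB.
At 10:1, output sits 20/10 = 2 dB above threshold.
Gain reduction = 20 − 2 = 18 dB.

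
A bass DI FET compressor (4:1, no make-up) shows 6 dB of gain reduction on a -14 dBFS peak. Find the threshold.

Let T be the threshold. Output overshoot = (input overshoot)/R, so -20 − T = (-14 − T)/4.
4·(-20 − T) = -14 − T → 3·T = -80 − (-14) = -66.
T = -66/3 = -22 dBFS.

-22 dBFS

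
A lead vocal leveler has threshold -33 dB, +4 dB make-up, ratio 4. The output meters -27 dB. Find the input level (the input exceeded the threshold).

-25 dB

Before make-up, the level was -27 − 4 = -31 dB.
That's 2 dB above the -33 dB threshold.
Undo the ratio: input overshoot = 2 × 4 = 8 dB, giving input = -25 dB.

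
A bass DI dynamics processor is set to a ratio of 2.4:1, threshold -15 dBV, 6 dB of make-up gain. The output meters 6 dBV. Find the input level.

21 dBV

Before make-up, the level was 6 − 6 = 0 dBV.
Post-compression overshoot = 0 − (-15) = 15 dB.
Undo the ratio: input overshoot = 15 × 2.4 = 36 dB, giving input = 21 dBV.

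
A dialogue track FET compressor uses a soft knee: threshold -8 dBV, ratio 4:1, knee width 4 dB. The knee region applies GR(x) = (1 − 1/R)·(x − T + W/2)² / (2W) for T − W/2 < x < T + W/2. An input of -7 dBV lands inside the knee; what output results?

-7.84375 dBV

x − T + W/2 = -7 − (-8) + 2 = 3.
GR = (1 − 1/4) × 3² / 8 = 0.75 × 9 / 8 = 0.84375 dB.
Output = -7 − 0.84375 = -7.84375 dBV.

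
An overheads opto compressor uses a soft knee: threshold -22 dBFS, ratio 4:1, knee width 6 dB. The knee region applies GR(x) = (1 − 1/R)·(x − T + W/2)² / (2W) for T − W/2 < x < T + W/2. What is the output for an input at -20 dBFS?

-21.5625 dBFS

x − T + W/2 = -20 − (-22) + 3 = 5.
GR = (1 − 1/4) × 5² / 12 = 0.75 × 25 / 12 = 1.5625 dB.
Output = -20 − 1.5625 = -21.5625 dBFS.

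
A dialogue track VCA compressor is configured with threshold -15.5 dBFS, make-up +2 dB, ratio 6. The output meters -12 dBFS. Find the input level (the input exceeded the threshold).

Stripping the +2 dB make-up gives -14 dBFS at the gain stage.
Post-compression overshoot = -14 − (-15.5) = 1.5 dB.
Before 6:1 compression the overshoot was 1.5 × 6 = 9 dB, so input = -15.5 + 9 = -6.5 dBFS.

-6.5 dBFS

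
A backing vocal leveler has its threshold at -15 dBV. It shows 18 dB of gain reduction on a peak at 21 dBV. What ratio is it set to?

Input overshoot = 21 − (-15) = 36 dB.
Output overshoot = 36 − 18 = 18 dB.
Ratio = input overshoot / output overshoot = 36 / 18 = 2.

2:1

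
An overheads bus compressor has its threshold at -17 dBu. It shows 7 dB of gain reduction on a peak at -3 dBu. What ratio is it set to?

Input overshoot = -3 − (-17) = 14 dB.
Output overshoot = 14 − 7 = 7 dB.
Ratio = input overshoot / output overshoot = 14 / 7 = 2.

2:1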